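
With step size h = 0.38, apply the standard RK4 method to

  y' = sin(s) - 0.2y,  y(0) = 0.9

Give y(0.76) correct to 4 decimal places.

RK4: k1 = f(s_n, y_n); k2 = f(s_n + h/2, y_n + (h/2)·k1); k3 = f(s_n + h/2, y_n + (h/2)·k2); k4 = f(s_n + h, y_n + h·k3); y_{n+1} = y_n + (h/6)·(k1 + 2k2 + 2k3 + k4).
s=0.000000, y=0.900000:
  k1 = f(0.000000, 0.900000) = -0.180000
  k2 = f(0.190000, 0.865800) = 0.015699
  k3 = f(0.190000, 0.902983) = 0.008262
  k4 = f(0.380000, 0.903140) = 0.190293
  y ← 0.900000 + (0.38/6)·(k1 + 2k2 + 2k3 + k4) = 0.903687
s=0.380000, y=0.903687:
  k1 = f(0.380000, 0.903687) = 0.190183
  k2 = f(0.570000, 0.939822) = 0.351668
  k3 = f(0.570000, 0.970504) = 0.345531
  k4 = f(0.760000, 1.034989) = 0.481924
  y ← 0.903687 + (0.38/6)·(k1 + 2k2 + 2k3 + k4) = 1.034566
y(0.76) ≈ 1.0346

1.0346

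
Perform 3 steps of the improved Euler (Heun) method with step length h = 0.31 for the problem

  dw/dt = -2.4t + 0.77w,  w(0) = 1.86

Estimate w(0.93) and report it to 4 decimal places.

2.4946

Heun: k1 = f(t_n, w_n); k2 = f(t_n + h, w_n + h·k1); w_{n+1} = w_n + (h/2)·(k1 + k2).
t=0.000000, w=1.860000:
  k1 = f(0.000000, 1.860000) = 1.432200
  k2 = f(0.310000, 2.303982) = 1.030066
  w ← 1.860000 + (0.31/2)·(1.432200 + 1.030066) = 2.241651
t=0.310000, w=2.241651:
  k1 = f(0.310000, 2.241651) = 0.982071
  k2 = f(0.620000, 2.546093) = 0.472492
  w ← 2.241651 + (0.31/2)·(0.982071 + 0.472492) = 2.467109
t=0.620000, w=2.467109:
  k1 = f(0.620000, 2.467109) = 0.411674
  k2 = f(0.930000, 2.594727) = -0.234060
  w ← 2.467109 + (0.31/2)·(0.411674 + (-0.234060)) = 2.494639
w(0.93) ≈ 2.4946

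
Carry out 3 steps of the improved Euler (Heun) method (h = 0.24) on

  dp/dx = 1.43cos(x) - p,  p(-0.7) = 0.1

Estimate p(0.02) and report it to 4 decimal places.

Heun: k1 = f(x_n, p_n); k2 = f(x_n + h, p_n + h·k1); p_{n+1} = p_n + (h/2)·(k1 + k2).
x=-0.700000, p=0.100000:
  k1 = f(-0.700000, 0.100000) = 0.993724
  k2 = f(-0.460000, 0.338494) = 0.942861
  p ← 0.100000 + (0.24/2)·(0.993724 + 0.942861) = 0.332390
x=-0.460000, p=0.332390:
  k1 = f(-0.460000, 0.332390) = 0.948965
  k2 = f(-0.220000, 0.560142) = 0.835392
  p ← 0.332390 + (0.24/2)·(0.948965 + 0.835392) = 0.546513
x=-0.220000, p=0.546513:
  k1 = f(-0.220000, 0.546513) = 0.849020
  k2 = f(0.020000, 0.750278) = 0.679436
  p ← 0.546513 + (0.24/2)·(0.849020 + 0.679436) = 0.729928
p(0.02) ≈ 0.7299

0.7299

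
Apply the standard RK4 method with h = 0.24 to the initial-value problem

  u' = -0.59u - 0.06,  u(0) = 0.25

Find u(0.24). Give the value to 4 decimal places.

0.2036

RK4: k1 = f(s_n, u_n); k2 = f(s_n + h/2, u_n + (h/2)·k1); k3 = f(s_n + h/2, u_n + (h/2)·k2); k4 = f(s_n + h, u_n + h·k3); u_{n+1} = u_n + (h/6)·(k1 + 2k2 + 2k3 + k4).
s=0.000000, u=0.250000:
  k1 = f(0.000000, 0.250000) = -0.207500
  k2 = f(0.120000, 0.225100) = -0.192809
  k3 = f(0.120000, 0.226863) = -0.193849
  k4 = f(0.240000, 0.203476) = -0.180051
  u ← 0.250000 + (0.24/6)·(k1 + 2k2 + 2k3 + k4) = 0.203565
u(0.24) ≈ 0.2036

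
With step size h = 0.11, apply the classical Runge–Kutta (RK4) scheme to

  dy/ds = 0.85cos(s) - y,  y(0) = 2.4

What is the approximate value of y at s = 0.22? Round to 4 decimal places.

RK4: k1 = f(s_n, y_n); k2 = f(s_n + h/2, y_n + (h/2)·k1); k3 = f(s_n + h/2, y_n + (h/2)·k2); k4 = f(s_n + h, y_n + h·k3); y_{n+1} = y_n + (h/6)·(k1 + 2k2 + 2k3 + k4).
s=0.000000, y=2.400000:
  k1 = f(0.000000, 2.400000) = -1.550000
  k2 = f(0.055000, 2.314750) = -1.466035
  k3 = f(0.055000, 2.319368) = -1.470653
  k4 = f(0.110000, 2.238228) = -1.393365
  y ← 2.400000 + (0.11/6)·(k1 + 2k2 + 2k3 + k4) = 2.238360
s=0.110000, y=2.238360:
  k1 = f(0.110000, 2.238360) = -1.393497
  k2 = f(0.165000, 2.161717) = -1.323262
  k3 = f(0.165000, 2.165580) = -1.327125
  k4 = f(0.220000, 2.092376) = -1.262863
  y ← 2.238360 + (0.11/6)·(k1 + 2k2 + 2k3 + k4) = 2.092479
y(0.22) ≈ 2.0925

2.0925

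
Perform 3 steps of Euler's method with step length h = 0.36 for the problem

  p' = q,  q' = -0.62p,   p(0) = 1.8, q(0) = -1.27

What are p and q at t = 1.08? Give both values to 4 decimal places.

Euler on (p,q): p_{n+1} = p_n + h·p', q_{n+1} = q_n + h·q'.
0.000000: (1.800000, -1.270000); f=(-1.270000, -1.116000) → (1.342800, -1.671760)
0.360000: (1.342800, -1.671760); f=(-1.671760, -0.832536) → (0.740966, -1.971473)
0.720000: (0.740966, -1.971473); f=(-1.971473, -0.459399) → (0.031236, -2.136857)
(p(1.08), q(1.08)) ≈ (0.0312, -2.1369)

0.0312, -2.1369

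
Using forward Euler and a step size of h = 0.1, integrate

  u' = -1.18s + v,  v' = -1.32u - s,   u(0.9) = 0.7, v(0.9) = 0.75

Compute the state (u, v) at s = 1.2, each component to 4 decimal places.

Euler on (u,v): u_{n+1} = u_n + h·u', v_{n+1} = v_n + h·v'.
0.900000: (0.700000, 0.750000); f=(-0.312000, -1.824000) → (0.668800, 0.567600)
1.000000: (0.668800, 0.567600); f=(-0.612400, -1.882816) → (0.607560, 0.379318)
1.100000: (0.607560, 0.379318); f=(-0.918682, -1.901979) → (0.515692, 0.189120)
(u(1.2), v(1.2)) ≈ (0.5157, 0.1891)

0.5157, 0.1891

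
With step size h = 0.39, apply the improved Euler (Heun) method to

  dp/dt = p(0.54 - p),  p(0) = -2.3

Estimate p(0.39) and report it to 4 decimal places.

Heun: k1 = f(t_n, p_n); k2 = f(t_n + h, p_n + h·k1); p_{n+1} = p_n + (h/2)·(k1 + k2).
t=0.000000, p=-2.300000:
  k1 = f(0.000000, -2.300000) = -6.532000
  k2 = f(0.390000, -4.847480) = -26.115702
  p ← -2.300000 + (0.39/2)·(-6.532000 + (-26.115702)) = -8.666302
p(0.39) ≈ -8.6663

-8.6663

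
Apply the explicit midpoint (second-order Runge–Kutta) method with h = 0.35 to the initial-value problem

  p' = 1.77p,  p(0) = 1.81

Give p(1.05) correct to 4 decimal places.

10.7576

Midpoint: k1 = f(x_n, p_n); k2 = f(x_n + h/2, p_n + (h/2)·k1); p_{n+1} = p_n + h·k2.
x=0.000000, p=1.810000:
  k1 = f(0.000000, 1.810000) = 3.203700
  k2 = f(0.175000, 2.370648) = 4.196046
  p ← 1.810000 + 0.35·4.196046 = 3.278616
x=0.350000, p=3.278616:
  k1 = f(0.350000, 3.278616) = 5.803151
  k2 = f(0.525000, 4.294167) = 7.600676
  p ← 3.278616 + 0.35·7.600676 = 5.938853
x=0.700000, p=5.938853:
  k1 = f(0.700000, 5.938853) = 10.511770
  k2 = f(0.875000, 7.778413) = 13.767790
  p ← 5.938853 + 0.35·13.767790 = 10.757579
p(1.05) ≈ 10.7576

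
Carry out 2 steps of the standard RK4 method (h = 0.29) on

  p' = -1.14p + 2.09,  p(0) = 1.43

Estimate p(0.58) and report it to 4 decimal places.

1.6251

RK4: k1 = f(x_n, p_n); k2 = f(x_n + h/2, p_n + (h/2)·k1); k3 = f(x_n + h/2, p_n + (h/2)·k2); k4 = f(x_n + h, p_n + h·k3); p_{n+1} = p_n + (h/6)·(k1 + 2k2 + 2k3 + k4).
x=0.000000, p=1.430000:
  k1 = f(0.000000, 1.430000) = 0.459800
  k2 = f(0.145000, 1.496671) = 0.383795
  k3 = f(0.145000, 1.485650) = 0.396359
  k4 = f(0.290000, 1.544944) = 0.328764
  p ← 1.430000 + (0.29/6)·(k1 + 2k2 + 2k3 + k4) = 1.543529
x=0.290000, p=1.543529:
  k1 = f(0.290000, 1.543529) = 0.330377
  k2 = f(0.435000, 1.591433) = 0.275766
  k3 = f(0.435000, 1.583515) = 0.284793
  k4 = f(0.580000, 1.626119) = 0.236225
  p ← 1.543529 + (0.29/6)·(k1 + 2k2 + 2k3 + k4) = 1.625102
p(0.58) ≈ 1.6251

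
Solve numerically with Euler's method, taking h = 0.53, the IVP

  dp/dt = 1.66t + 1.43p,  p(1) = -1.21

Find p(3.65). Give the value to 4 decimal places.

7.7531

Euler: p_{n+1} = p_n + h·f(t_n, p_n).
t=1.000000, p=-1.210000: f=-0.070300 → p ← -1.210000 + 0.53·(-0.070300) = -1.247259
t=1.530000, p=-1.247259: f=0.756220 → p ← -1.247259 + 0.53·0.756220 = -0.846463
t=2.060000, p=-0.846463: f=2.209158 → p ← -0.846463 + 0.53·2.209158 = 0.324391
t=2.590000, p=0.324391: f=4.763280 → p ← 0.324391 + 0.53·4.763280 = 2.848930
t=3.120000, p=2.848930: f=9.253169 → p ← 2.848930 + 0.53·9.253169 = 7.753109
p(3.65) ≈ 7.7531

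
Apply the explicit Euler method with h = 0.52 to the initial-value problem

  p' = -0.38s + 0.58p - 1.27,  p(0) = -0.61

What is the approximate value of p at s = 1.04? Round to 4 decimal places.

Euler: p_{n+1} = p_n + h·f(s_n, p_n).
s=0.000000, p=-0.610000: f=-1.623800 → p ← -0.610000 + 0.52·(-1.623800) = -1.454376
s=0.520000, p=-1.454376: f=-2.311138 → p ← -1.454376 + 0.52·(-2.311138) = -2.656168
p(1.04) ≈ -2.6562

-2.6562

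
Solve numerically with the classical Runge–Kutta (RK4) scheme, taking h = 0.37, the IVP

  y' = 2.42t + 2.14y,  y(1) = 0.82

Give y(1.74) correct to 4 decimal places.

RK4: k1 = f(t_n, y_n); k2 = f(t_n + h/2, y_n + (h/2)·k1); k3 = f(t_n + h/2, y_n + (h/2)·k2); k4 = f(t_n + h, y_n + h·k3); y_{n+1} = y_n + (h/6)·(k1 + 2k2 + 2k3 + k4).
t=1.000000, y=0.820000:
  k1 = f(1.000000, 0.820000) = 4.174800
  k2 = f(1.185000, 1.592338) = 6.275303
  k3 = f(1.185000, 1.980931) = 7.106893
  k4 = f(1.370000, 3.449550) = 10.697438
  y ← 0.820000 + (0.37/6)·(k1 + 2k2 + 2k3 + k4) = 3.387592
t=1.370000, y=3.387592:
  k1 = f(1.370000, 3.387592) = 10.564847
  k2 = f(1.555000, 5.342089) = 15.195170
  k3 = f(1.555000, 6.198699) = 17.028315
  k4 = f(1.740000, 9.688069) = 24.943267
  y ← 3.387592 + (0.37/6)·(k1 + 2k2 + 2k3 + k4) = 9.551489
y(1.74) ≈ 9.5515

9.5515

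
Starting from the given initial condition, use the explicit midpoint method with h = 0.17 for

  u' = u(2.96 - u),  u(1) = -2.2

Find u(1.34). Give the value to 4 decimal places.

Midpoint: k1 = f(t_n, u_n); k2 = f(t_n + h/2, u_n + (h/2)·k1); u_{n+1} = u_n + h·k2.
t=1.000000, u=-2.200000:
  k1 = f(1.000000, -2.200000) = -11.352000
  k2 = f(1.085000, -3.164920) = -19.384882
  u ← -2.200000 + 0.17·(-19.384882) = -5.495430
t=1.170000, u=-5.495430:
  k1 = f(1.170000, -5.495430) = -46.466222
  k2 = f(1.255000, -9.445059) = -117.166510
  u ← -5.495430 + 0.17·(-117.166510) = -25.413737
u(1.34) ≈ -25.4137

-25.4137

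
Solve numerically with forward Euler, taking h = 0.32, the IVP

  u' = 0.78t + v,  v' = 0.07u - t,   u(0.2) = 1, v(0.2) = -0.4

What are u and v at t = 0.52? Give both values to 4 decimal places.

0.9219, -0.4416

Euler on (u,v): u_{n+1} = u_n + h·u', v_{n+1} = v_n + h·v'.
0.200000: (1.000000, -0.400000); f=(-0.244000, -0.130000) → (0.921920, -0.441600)
(u(0.52), v(0.52)) ≈ (0.9219, -0.4416)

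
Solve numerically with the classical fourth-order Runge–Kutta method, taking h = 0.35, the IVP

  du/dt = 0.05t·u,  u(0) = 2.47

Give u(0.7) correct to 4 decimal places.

RK4: k1 = f(t_n, u_n); k2 = f(t_n + h/2, u_n + (h/2)·k1); k3 = f(t_n + h/2, u_n + (h/2)·k2); k4 = f(t_n + h, u_n + h·k3); u_{n+1} = u_n + (h/6)·(k1 + 2k2 + 2k3 + k4).
t=0.000000, u=2.470000:
  k1 = f(0.000000, 2.470000) = 0.000000
  k2 = f(0.175000, 2.470000) = 0.021612
  k3 = f(0.175000, 2.473782) = 0.021646
  k4 = f(0.350000, 2.477576) = 0.043358
  u ← 2.470000 + (0.35/6)·(k1 + 2k2 + 2k3 + k4) = 2.477576
t=0.350000, u=2.477576:
  k1 = f(0.350000, 2.477576) = 0.043358
  k2 = f(0.525000, 2.485164) = 0.065236
  k3 = f(0.525000, 2.488992) = 0.065336
  k4 = f(0.700000, 2.500444) = 0.087516
  u ← 2.477576 + (0.35/6)·(k1 + 2k2 + 2k3 + k4) = 2.500444
u(0.7) ≈ 2.5004

2.5004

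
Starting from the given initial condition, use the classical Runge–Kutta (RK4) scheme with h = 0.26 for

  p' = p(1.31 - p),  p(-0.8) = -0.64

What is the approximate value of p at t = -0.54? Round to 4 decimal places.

-1.1215

RK4: k1 = f(t_n, p_n); k2 = f(t_n + h/2, p_n + (h/2)·k1); k3 = f(t_n + h/2, p_n + (h/2)·k2); k4 = f(t_n + h, p_n + h·k3); p_{n+1} = p_n + (h/6)·(k1 + 2k2 + 2k3 + k4).
t=-0.800000, p=-0.640000:
  k1 = f(-0.800000, -0.640000) = -1.248000
  k2 = f(-0.670000, -0.802240) = -1.694523
  k3 = f(-0.670000, -0.860288) = -1.867073
  k4 = f(-0.540000, -1.125439) = -2.740938
  p ← -0.640000 + (0.26/6)·(k1 + 2k2 + 2k3 + k4) = -1.121526
p(-0.54) ≈ -1.1215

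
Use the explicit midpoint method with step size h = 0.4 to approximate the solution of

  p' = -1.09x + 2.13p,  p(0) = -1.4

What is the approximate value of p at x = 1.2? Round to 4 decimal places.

Midpoint: k1 = f(x_n, p_n); k2 = f(x_n + h/2, p_n + (h/2)·k1); p_{n+1} = p_n + h·k2.
x=0.000000, p=-1.400000:
  k1 = f(0.000000, -1.400000) = -2.982000
  k2 = f(0.200000, -1.996400) = -4.470332
  p ← -1.400000 + 0.4·(-4.470332) = -3.188133
x=0.400000, p=-3.188133:
  k1 = f(0.400000, -3.188133) = -7.226723
  k2 = f(0.600000, -4.633477) = -10.523307
  p ← -3.188133 + 0.4·(-10.523307) = -7.397456
x=0.800000, p=-7.397456:
  k1 = f(0.800000, -7.397456) = -16.628580
  k2 = f(1.000000, -10.723172) = -23.930355
  p ← -7.397456 + 0.4·(-23.930355) = -16.969598
p(1.2) ≈ -16.9696

-16.9696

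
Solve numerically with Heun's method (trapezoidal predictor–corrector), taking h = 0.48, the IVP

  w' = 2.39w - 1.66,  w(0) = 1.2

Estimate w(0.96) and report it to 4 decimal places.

Heun: k1 = f(t_n, w_n); k2 = f(t_n + h, w_n + h·k1); w_{n+1} = w_n + (h/2)·(k1 + k2).
t=0.000000, w=1.200000:
  k1 = f(0.000000, 1.200000) = 1.208000
  k2 = f(0.480000, 1.779840) = 2.593818
  w ← 1.200000 + (0.48/2)·(1.208000 + 2.593818) = 2.112436
t=0.480000, w=2.112436:
  k1 = f(0.480000, 2.112436) = 3.388723
  k2 = f(0.960000, 3.739023) = 7.276265
  w ← 2.112436 + (0.48/2)·(3.388723 + 7.276265) = 4.672033
w(0.96) ≈ 4.6720

4.6720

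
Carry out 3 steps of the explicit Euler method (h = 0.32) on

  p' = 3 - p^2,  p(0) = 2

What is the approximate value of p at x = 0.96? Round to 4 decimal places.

1.7315

Euler: p_{n+1} = p_n + h·f(x_n, p_n).
x=0.000000, p=2.000000: f=-1.000000 → p ← 2.000000 + 0.32·(-1.000000) = 1.680000
x=0.320000, p=1.680000: f=0.177600 → p ← 1.680000 + 0.32·0.177600 = 1.736832
x=0.640000, p=1.736832: f=-0.016585 → p ← 1.736832 + 0.32·(-0.016585) = 1.731525
p(0.96) ≈ 1.7315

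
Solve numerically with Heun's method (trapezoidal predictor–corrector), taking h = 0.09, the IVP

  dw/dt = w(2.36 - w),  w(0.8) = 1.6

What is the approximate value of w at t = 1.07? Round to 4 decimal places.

1.8854

Heun: k1 = f(t_n, w_n); k2 = f(t_n + h, w_n + h·k1); w_{n+1} = w_n + (h/2)·(k1 + k2).
t=0.800000, w=1.600000:
  k1 = f(0.800000, 1.600000) = 1.216000
  k2 = f(0.890000, 1.709440) = 1.112093
  w ← 1.600000 + (0.09/2)·(1.216000 + 1.112093) = 1.704764
t=0.890000, w=1.704764:
  k1 = f(0.890000, 1.704764) = 1.117023
  k2 = f(0.980000, 1.805296) = 1.001405
  w ← 1.704764 + (0.09/2)·(1.117023 + 1.001405) = 1.800093
t=0.980000, w=1.800093:
  k1 = f(0.980000, 1.800093) = 1.007884
  k2 = f(1.070000, 1.890803) = 0.887159
  w ← 1.800093 + (0.09/2)·(1.007884 + 0.887159) = 1.885370
w(1.07) ≈ 1.8854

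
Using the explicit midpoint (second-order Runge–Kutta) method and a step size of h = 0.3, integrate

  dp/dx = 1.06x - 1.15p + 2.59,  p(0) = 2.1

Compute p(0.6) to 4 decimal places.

2.3352

Midpoint: k1 = f(x_n, p_n); k2 = f(x_n + h/2, p_n + (h/2)·k1); p_{n+1} = p_n + h·k2.
x=0.000000, p=2.100000:
  k1 = f(0.000000, 2.100000) = 0.175000
  k2 = f(0.150000, 2.126250) = 0.303812
  p ← 2.100000 + 0.3·0.303812 = 2.191144
x=0.300000, p=2.191144:
  k1 = f(0.300000, 2.191144) = 0.388185
  k2 = f(0.450000, 2.249371) = 0.480223
  p ← 2.191144 + 0.3·0.480223 = 2.335211
p(0.6) ≈ 2.3352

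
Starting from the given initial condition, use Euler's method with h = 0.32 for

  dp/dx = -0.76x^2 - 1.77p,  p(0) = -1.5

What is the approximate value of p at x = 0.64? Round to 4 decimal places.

-0.3069

Euler: p_{n+1} = p_n + h·f(x_n, p_n).
x=0.000000, p=-1.500000: f=2.655000 → p ← -1.500000 + 0.32·2.655000 = -0.650400
x=0.320000, p=-0.650400: f=1.073384 → p ← -0.650400 + 0.32·1.073384 = -0.306917
p(0.64) ≈ -0.3069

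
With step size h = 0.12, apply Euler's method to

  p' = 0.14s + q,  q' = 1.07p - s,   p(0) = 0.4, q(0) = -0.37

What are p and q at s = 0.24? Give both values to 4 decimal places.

Euler on (p,q): p_{n+1} = p_n + h·p', q_{n+1} = q_n + h·q'.
0.000000: (0.400000, -0.370000); f=(-0.370000, 0.428000) → (0.355600, -0.318640)
0.120000: (0.355600, -0.318640); f=(-0.301840, 0.260492) → (0.319379, -0.287381)
(p(0.24), q(0.24)) ≈ (0.3194, -0.2874)

0.3194, -0.2874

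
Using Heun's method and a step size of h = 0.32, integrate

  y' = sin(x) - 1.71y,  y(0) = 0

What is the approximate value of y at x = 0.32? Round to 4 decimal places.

Heun: k1 = f(x_n, y_n); k2 = f(x_n + h, y_n + h·k1); y_{n+1} = y_n + (h/2)·(k1 + k2).
x=0.000000, y=0.000000:
  k1 = f(0.000000, 0.000000) = 0.000000
  k2 = f(0.320000, 0.000000) = 0.314567
  y ← 0.000000 + (0.32/2)·(0.000000 + 0.314567) = 0.050331
y(0.32) ≈ 0.0503

0.0503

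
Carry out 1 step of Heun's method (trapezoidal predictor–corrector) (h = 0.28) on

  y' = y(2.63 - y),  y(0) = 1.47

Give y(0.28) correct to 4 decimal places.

Heun: k1 = f(x_n, y_n); k2 = f(x_n + h, y_n + h·k1); y_{n+1} = y_n + (h/2)·(k1 + k2).
x=0.000000, y=1.470000:
  k1 = f(0.000000, 1.470000) = 1.705200
  k2 = f(0.280000, 1.947456) = 1.329224
  y ← 1.470000 + (0.28/2)·(1.705200 + 1.329224) = 1.894819
y(0.28) ≈ 1.8948

1.8948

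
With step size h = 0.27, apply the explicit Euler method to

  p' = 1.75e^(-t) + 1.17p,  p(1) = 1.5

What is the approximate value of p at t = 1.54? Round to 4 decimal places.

2.9588

Euler: p_{n+1} = p_n + h·f(t_n, p_n).
t=1.000000, p=1.500000: f=2.398789 → p ← 1.500000 + 0.27·2.398789 = 2.147673
t=1.270000, p=2.147673: f=3.004233 → p ← 2.147673 + 0.27·3.004233 = 2.958816
p(1.54) ≈ 2.9588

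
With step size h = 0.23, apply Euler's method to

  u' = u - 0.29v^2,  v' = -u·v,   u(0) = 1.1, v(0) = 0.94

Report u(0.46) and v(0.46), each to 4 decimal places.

Euler on (u,v): u_{n+1} = u_n + h·u', v_{n+1} = v_n + h·v'.
0.000000: (1.100000, 0.940000); f=(0.843756, -1.034000) → (1.294064, 0.702180)
0.230000: (1.294064, 0.702180); f=(1.151077, -0.908666) → (1.558812, 0.493187)
(u(0.46), v(0.46)) ≈ (1.5588, 0.4932)

1.5588, 0.4932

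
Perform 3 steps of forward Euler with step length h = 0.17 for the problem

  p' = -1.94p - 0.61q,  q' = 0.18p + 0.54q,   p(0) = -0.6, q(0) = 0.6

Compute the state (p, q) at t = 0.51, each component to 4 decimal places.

-0.3234, 0.7319

Euler on (p,q): p_{n+1} = p_n + h·p', q_{n+1} = q_n + h·q'.
0.000000: (-0.600000, 0.600000); f=(0.798000, 0.216000) → (-0.464340, 0.636720)
0.170000: (-0.464340, 0.636720); f=(0.512420, 0.260248) → (-0.377229, 0.680962)
0.340000: (-0.377229, 0.680962); f=(0.316436, 0.299818) → (-0.323434, 0.731931)
(p(0.51), q(0.51)) ≈ (-0.3234, 0.7319)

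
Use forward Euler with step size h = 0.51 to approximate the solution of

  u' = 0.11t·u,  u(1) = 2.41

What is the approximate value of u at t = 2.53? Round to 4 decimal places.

Euler: u_{n+1} = u_n + h·f(t_n, u_n).
t=1.000000, u=2.410000: f=0.265100 → u ← 2.410000 + 0.51·0.265100 = 2.545201
t=1.510000, u=2.545201: f=0.422758 → u ← 2.545201 + 0.51·0.422758 = 2.760808
t=2.020000, u=2.760808: f=0.613451 → u ← 2.760808 + 0.51·0.613451 = 3.073668
u(2.53) ≈ 3.0737

3.0737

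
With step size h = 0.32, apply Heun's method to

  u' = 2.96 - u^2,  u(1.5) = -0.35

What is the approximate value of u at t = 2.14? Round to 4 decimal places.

Heun: k1 = f(t_n, u_n); k2 = f(t_n + h, u_n + h·k1); u_{n+1} = u_n + (h/2)·(k1 + k2).
t=1.500000, u=-0.350000:
  k1 = f(1.500000, -0.350000) = 2.837500
  k2 = f(1.820000, 0.558000) = 2.648636
  u ← -0.350000 + (0.32/2)·(2.837500 + 2.648636) = 0.527782
t=1.820000, u=0.527782:
  k1 = f(1.820000, 0.527782) = 2.681446
  k2 = f(2.140000, 1.385845) = 1.039435
  u ← 0.527782 + (0.32/2)·(2.681446 + 1.039435) = 1.123123
u(2.14) ≈ 1.1231

1.1231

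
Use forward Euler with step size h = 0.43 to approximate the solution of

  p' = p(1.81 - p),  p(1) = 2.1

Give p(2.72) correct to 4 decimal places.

1.8103

Euler: p_{n+1} = p_n + h·f(t_n, p_n).
t=1.000000, p=2.100000: f=-0.609000 → p ← 2.100000 + 0.43·(-0.609000) = 1.838130
t=1.430000, p=1.838130: f=-0.051707 → p ← 1.838130 + 0.43·(-0.051707) = 1.815896
t=1.860000, p=1.815896: f=-0.010707 → p ← 1.815896 + 0.43·(-0.010707) = 1.811292
t=2.290000, p=1.811292: f=-0.002341 → p ← 1.811292 + 0.43·(-0.002341) = 1.810286
p(2.72) ≈ 1.8103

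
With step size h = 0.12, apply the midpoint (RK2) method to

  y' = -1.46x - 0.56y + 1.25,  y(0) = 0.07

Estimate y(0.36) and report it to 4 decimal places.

0.3753

Midpoint: k1 = f(x_n, y_n); k2 = f(x_n + h/2, y_n + (h/2)·k1); y_{n+1} = y_n + h·k2.
x=0.000000, y=0.070000:
  k1 = f(0.000000, 0.070000) = 1.210800
  k2 = f(0.060000, 0.142648) = 1.082517
  y ← 0.070000 + 0.12·1.082517 = 0.199902
x=0.120000, y=0.199902:
  k1 = f(0.120000, 0.199902) = 0.962855
  k2 = f(0.180000, 0.257673) = 0.842903
  y ← 0.199902 + 0.12·0.842903 = 0.301050
x=0.240000, y=0.301050:
  k1 = f(0.240000, 0.301050) = 0.731012
  k2 = f(0.300000, 0.344911) = 0.618850
  y ← 0.301050 + 0.12·0.618850 = 0.375312
y(0.36) ≈ 0.3753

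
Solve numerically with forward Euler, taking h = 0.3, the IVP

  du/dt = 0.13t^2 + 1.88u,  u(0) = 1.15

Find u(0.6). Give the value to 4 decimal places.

Euler: u_{n+1} = u_n + h·f(t_n, u_n).
t=0.000000, u=1.150000: f=2.162000 → u ← 1.150000 + 0.3·2.162000 = 1.798600
t=0.300000, u=1.798600: f=3.393068 → u ← 1.798600 + 0.3·3.393068 = 2.816520
u(0.6) ≈ 2.8165

2.8165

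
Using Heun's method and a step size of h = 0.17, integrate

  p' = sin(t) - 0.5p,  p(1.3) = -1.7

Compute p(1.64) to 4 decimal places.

-1.1258

Heun: k1 = f(t_n, p_n); k2 = f(t_n + h, p_n + h·k1); p_{n+1} = p_n + (h/2)·(k1 + k2).
t=1.300000, p=-1.700000:
  k1 = f(1.300000, -1.700000) = 1.813558
  k2 = f(1.470000, -1.391695) = 1.690772
  p ← -1.700000 + (0.17/2)·(1.813558 + 1.690772) = -1.402132
t=1.470000, p=-1.402132:
  k1 = f(1.470000, -1.402132) = 1.695990
  k2 = f(1.640000, -1.113814) = 1.554513
  p ← -1.402132 + (0.17/2)·(1.695990 + 1.554513) = -1.125839
p(1.64) ≈ -1.1258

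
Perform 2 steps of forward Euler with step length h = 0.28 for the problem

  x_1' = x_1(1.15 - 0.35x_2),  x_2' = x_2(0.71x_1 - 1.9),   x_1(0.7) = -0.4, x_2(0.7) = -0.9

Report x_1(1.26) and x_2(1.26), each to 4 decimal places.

-0.7650, -0.1244

Euler on (x_1,x_2): x_1_{n+1} = x_1_n + h·x_1', x_2_{n+1} = x_2_n + h·x_2'.
0.700000: (-0.400000, -0.900000); f=(-0.586000, 1.965600) → (-0.564080, -0.349632)
0.980000: (-0.564080, -0.349632); f=(-0.717719, 0.804327) → (-0.765041, -0.124420)
(x_1(1.26), x_2(1.26)) ≈ (-0.7650, -0.1244)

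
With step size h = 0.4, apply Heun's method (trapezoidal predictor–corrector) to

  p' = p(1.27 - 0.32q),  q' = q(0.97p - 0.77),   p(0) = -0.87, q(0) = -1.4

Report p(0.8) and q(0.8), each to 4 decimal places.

-2.7212, -0.3570

Heun on (p,q): k1 = f(t_n, state_n); k2 = f(t_n + h, state_n + h·k1); state_{n+1} = state_n + (h/2)·(k1 + k2).
0.000000: (-0.870000, -1.400000)
  k1 = (-1.494660, 2.259460)
  predictor → (-1.467864, -0.496216)
  k2 = (-2.097268, 1.088613)
  → (-1.588386, -0.730385)
0.400000: (-1.588386, -0.730385)
  k1 = (-2.388493, 1.687727)
  predictor → (-2.543783, -0.055295)
  k2 = (-3.275615, 0.179015)
  → (-2.721207, -0.357037)
(p(0.8), q(0.8)) ≈ (-2.7212, -0.3570)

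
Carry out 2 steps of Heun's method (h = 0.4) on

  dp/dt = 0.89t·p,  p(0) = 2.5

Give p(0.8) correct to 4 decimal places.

Heun: k1 = f(t_n, p_n); k2 = f(t_n + h, p_n + h·k1); p_{n+1} = p_n + (h/2)·(k1 + k2).
t=0.000000, p=2.500000:
  k1 = f(0.000000, 2.500000) = 0.000000
  k2 = f(0.400000, 2.500000) = 0.890000
  p ← 2.500000 + (0.4/2)·(0.000000 + 0.890000) = 2.678000
t=0.400000, p=2.678000:
  k1 = f(0.400000, 2.678000) = 0.953368
  k2 = f(0.800000, 3.059347) = 2.178255
  p ← 2.678000 + (0.4/2)·(0.953368 + 2.178255) = 3.304325
p(0.8) ≈ 3.3043

3.3043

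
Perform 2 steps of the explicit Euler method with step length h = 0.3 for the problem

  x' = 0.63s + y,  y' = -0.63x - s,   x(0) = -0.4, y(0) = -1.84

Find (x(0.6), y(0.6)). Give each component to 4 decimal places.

-1.4246, -1.6745

Euler on (x,y): x_{n+1} = x_n + h·x', y_{n+1} = y_n + h·y'.
0.000000: (-0.400000, -1.840000); f=(-1.840000, 0.252000) → (-0.952000, -1.764400)
0.300000: (-0.952000, -1.764400); f=(-1.575400, 0.299760) → (-1.424620, -1.674472)
(x(0.6), y(0.6)) ≈ (-1.4246, -1.6745)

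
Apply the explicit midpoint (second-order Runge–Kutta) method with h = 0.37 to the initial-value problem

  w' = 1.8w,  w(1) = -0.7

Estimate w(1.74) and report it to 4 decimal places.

-2.4946

Midpoint: k1 = f(t_n, w_n); k2 = f(t_n + h/2, w_n + (h/2)·k1); w_{n+1} = w_n + h·k2.
t=1.000000, w=-0.700000:
  k1 = f(1.000000, -0.700000) = -1.260000
  k2 = f(1.185000, -0.933100) = -1.679580
  w ← -0.700000 + 0.37·(-1.679580) = -1.321445
t=1.370000, w=-1.321445:
  k1 = f(1.370000, -1.321445) = -2.378600
  k2 = f(1.555000, -1.761486) = -3.170674
  w ← -1.321445 + 0.37·(-3.170674) = -2.494594
w(1.74) ≈ -2.4946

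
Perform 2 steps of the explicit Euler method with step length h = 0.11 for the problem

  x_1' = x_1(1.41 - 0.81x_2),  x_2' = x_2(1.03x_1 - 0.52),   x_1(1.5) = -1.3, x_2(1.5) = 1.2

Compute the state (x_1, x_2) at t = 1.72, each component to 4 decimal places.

-1.4581, 0.7526

Euler on (x_1,x_2): x_1_{n+1} = x_1_n + h·x_1', x_2_{n+1} = x_2_n + h·x_2'.
1.500000: (-1.300000, 1.200000); f=(-0.569400, -2.230800) → (-1.362634, 0.954612)
1.610000: (-1.362634, 0.954612); f=(-0.867677, -1.836209) → (-1.458078, 0.752629)
(x_1(1.72), x_2(1.72)) ≈ (-1.4581, 0.7526)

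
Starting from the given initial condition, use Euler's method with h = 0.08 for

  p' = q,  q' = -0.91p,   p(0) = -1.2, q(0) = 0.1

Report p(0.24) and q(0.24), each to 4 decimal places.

-1.1551, 0.3598

Euler on (p,q): p_{n+1} = p_n + h·p', q_{n+1} = q_n + h·q'.
0.000000: (-1.200000, 0.100000); f=(0.100000, 1.092000) → (-1.192000, 0.187360)
0.080000: (-1.192000, 0.187360); f=(0.187360, 1.084720) → (-1.177011, 0.274138)
0.160000: (-1.177011, 0.274138); f=(0.274138, 1.071080) → (-1.155080, 0.359824)
(p(0.24), q(0.24)) ≈ (-1.1551, 0.3598)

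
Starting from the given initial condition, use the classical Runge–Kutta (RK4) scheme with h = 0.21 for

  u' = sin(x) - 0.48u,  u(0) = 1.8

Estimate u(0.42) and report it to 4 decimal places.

1.5527

RK4: k1 = f(x_n, u_n); k2 = f(x_n + h/2, u_n + (h/2)·k1); k3 = f(x_n + h/2, u_n + (h/2)·k2); k4 = f(x_n + h, u_n + h·k3); u_{n+1} = u_n + (h/6)·(k1 + 2k2 + 2k3 + k4).
x=0.000000, u=1.800000:
  k1 = f(0.000000, 1.800000) = -0.864000
  k2 = f(0.105000, 1.709280) = -0.715647
  k3 = f(0.105000, 1.724857) = -0.723124
  k4 = f(0.210000, 1.648144) = -0.582649
  u ← 1.800000 + (0.21/6)·(k1 + 2k2 + 2k3 + k4) = 1.648653
x=0.210000, u=1.648653:
  k1 = f(0.210000, 1.648653) = -0.582894
  k2 = f(0.315000, 1.587449) = -0.452159
  k3 = f(0.315000, 1.601177) = -0.458748
  k4 = f(0.420000, 1.552316) = -0.337351
  u ← 1.648653 + (0.21/6)·(k1 + 2k2 + 2k3 + k4) = 1.552681
u(0.42) ≈ 1.5527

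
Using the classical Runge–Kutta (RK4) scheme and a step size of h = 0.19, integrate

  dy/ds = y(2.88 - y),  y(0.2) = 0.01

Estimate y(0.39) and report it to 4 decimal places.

0.0172

RK4: k1 = f(s_n, y_n); k2 = f(s_n + h/2, y_n + (h/2)·k1); k3 = f(s_n + h/2, y_n + (h/2)·k2); k4 = f(s_n + h, y_n + h·k3); y_{n+1} = y_n + (h/6)·(k1 + 2k2 + 2k3 + k4).
s=0.200000, y=0.010000:
  k1 = f(0.200000, 0.010000) = 0.028700
  k2 = f(0.295000, 0.012726) = 0.036490
  k3 = f(0.295000, 0.013467) = 0.038602
  k4 = f(0.390000, 0.017334) = 0.049623
  y ← 0.010000 + (0.19/6)·(k1 + 2k2 + 2k3 + k4) = 0.017236
y(0.39) ≈ 0.0172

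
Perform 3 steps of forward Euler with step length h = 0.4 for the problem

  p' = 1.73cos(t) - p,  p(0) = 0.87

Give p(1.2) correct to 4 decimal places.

Euler: p_{n+1} = p_n + h·f(t_n, p_n).
t=0.000000, p=0.870000: f=0.860000 → p ← 0.870000 + 0.4·0.860000 = 1.214000
t=0.400000, p=1.214000: f=0.379436 → p ← 1.214000 + 0.4·0.379436 = 1.365774
t=0.800000, p=1.365774: f=-0.160472 → p ← 1.365774 + 0.4·(-0.160472) = 1.301586
p(1.2) ≈ 1.3016

1.3016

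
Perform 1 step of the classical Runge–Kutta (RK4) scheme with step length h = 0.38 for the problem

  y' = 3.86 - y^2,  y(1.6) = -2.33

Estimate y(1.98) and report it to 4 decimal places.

-4.2073

RK4: k1 = f(t_n, y_n); k2 = f(t_n + h/2, y_n + (h/2)·k1); k3 = f(t_n + h/2, y_n + (h/2)·k2); k4 = f(t_n + h, y_n + h·k3); y_{n+1} = y_n + (h/6)·(k1 + 2k2 + 2k3 + k4).
t=1.600000, y=-2.330000:
  k1 = f(1.600000, -2.330000) = -1.568900
  k2 = f(1.790000, -2.628091) = -3.046862
  k3 = f(1.790000, -2.908904) = -4.601722
  k4 = f(1.980000, -4.078654) = -12.775420
  y ← -2.330000 + (0.38/6)·(k1 + 2k2 + 2k3 + k4) = -4.207294
y(1.98) ≈ -4.2073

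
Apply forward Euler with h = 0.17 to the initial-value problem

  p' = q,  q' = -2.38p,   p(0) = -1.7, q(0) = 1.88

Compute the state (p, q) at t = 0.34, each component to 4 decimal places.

Euler on (p,q): p_{n+1} = p_n + h·p', q_{n+1} = q_n + h·q'.
0.000000: (-1.700000, 1.880000); f=(1.880000, 4.046000) → (-1.380400, 2.567820)
0.170000: (-1.380400, 2.567820); f=(2.567820, 3.285352) → (-0.943871, 3.126330)
(p(0.34), q(0.34)) ≈ (-0.9439, 3.1263)

-0.9439, 3.1263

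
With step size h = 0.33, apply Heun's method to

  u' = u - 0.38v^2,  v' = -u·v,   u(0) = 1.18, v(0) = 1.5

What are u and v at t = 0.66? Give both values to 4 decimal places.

1.8247, 0.6247

Heun on (u,v): k1 = f(t_n, state_n); k2 = f(t_n + h, state_n + h·k1); state_{n+1} = state_n + (h/2)·(k1 + k2).
0.000000: (1.180000, 1.500000)
  k1 = (0.325000, -1.770000)
  predictor → (1.287250, 0.915900)
  k2 = (0.968478, -1.178992)
  → (1.393424, 1.013416)
0.330000: (1.393424, 1.013416)
  k1 = (1.003159, -1.412118)
  predictor → (1.724466, 0.547417)
  k2 = (1.610594, -0.944003)
  → (1.824693, 0.624656)
(u(0.66), v(0.66)) ≈ (1.8247, 0.6247)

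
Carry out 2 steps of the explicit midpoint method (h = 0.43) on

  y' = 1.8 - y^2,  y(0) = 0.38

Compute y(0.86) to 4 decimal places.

Midpoint: k1 = f(t_n, y_n); k2 = f(t_n + h/2, y_n + (h/2)·k1); y_{n+1} = y_n + h·k2.
t=0.000000, y=0.380000:
  k1 = f(0.000000, 0.380000) = 1.655600
  k2 = f(0.215000, 0.735954) = 1.258372
  y ← 0.380000 + 0.43·1.258372 = 0.921100
t=0.430000, y=0.921100:
  k1 = f(0.430000, 0.921100) = 0.951575
  k2 = f(0.645000, 1.125688) = 0.532825
  y ← 0.921100 + 0.43·0.532825 = 1.150215
y(0.86) ≈ 1.1502

1.1502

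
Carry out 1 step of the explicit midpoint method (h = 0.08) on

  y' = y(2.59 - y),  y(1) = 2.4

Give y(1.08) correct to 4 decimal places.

Midpoint: k1 = f(t_n, y_n); k2 = f(t_n + h/2, y_n + (h/2)·k1); y_{n+1} = y_n + h·k2.
t=1.000000, y=2.400000:
  k1 = f(1.000000, 2.400000) = 0.456000
  k2 = f(1.040000, 2.418240) = 0.415357
  y ← 2.400000 + 0.08·0.415357 = 2.433229
y(1.08) ≈ 2.4332

2.4332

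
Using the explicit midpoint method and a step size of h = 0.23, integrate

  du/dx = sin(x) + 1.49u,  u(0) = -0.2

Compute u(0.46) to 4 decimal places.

-0.2690

Midpoint: k1 = f(x_n, u_n); k2 = f(x_n + h/2, u_n + (h/2)·k1); u_{n+1} = u_n + h·k2.
x=0.000000, u=-0.200000:
  k1 = f(0.000000, -0.200000) = -0.298000
  k2 = f(0.115000, -0.234270) = -0.234316
  u ← -0.200000 + 0.23·(-0.234316) = -0.253893
x=0.230000, u=-0.253893:
  k1 = f(0.230000, -0.253893) = -0.150322
  k2 = f(0.345000, -0.271180) = -0.065861
  u ← -0.253893 + 0.23·(-0.065861) = -0.269041
u(0.46) ≈ -0.2690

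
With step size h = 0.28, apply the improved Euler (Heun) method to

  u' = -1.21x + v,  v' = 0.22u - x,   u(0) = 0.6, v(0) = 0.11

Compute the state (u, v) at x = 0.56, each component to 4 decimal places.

Heun on (u,v): k1 = f(x_n, state_n); k2 = f(x_n + h, state_n + h·k1); state_{n+1} = state_n + (h/2)·(k1 + k2).
0.000000: (0.600000, 0.110000)
  k1 = (0.110000, 0.132000)
  predictor → (0.630800, 0.146960)
  k2 = (-0.191840, -0.141224)
  → (0.588542, 0.108709)
0.280000: (0.588542, 0.108709)
  k1 = (-0.230091, -0.150521)
  predictor → (0.524117, 0.066563)
  k2 = (-0.611037, -0.444694)
  → (0.470784, 0.025379)
(u(0.56), v(0.56)) ≈ (0.4708, 0.0254)

0.4708, 0.0254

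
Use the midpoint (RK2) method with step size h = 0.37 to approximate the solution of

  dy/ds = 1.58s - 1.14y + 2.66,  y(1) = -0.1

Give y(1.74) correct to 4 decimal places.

Midpoint: k1 = f(s_n, y_n); k2 = f(s_n + h/2, y_n + (h/2)·k1); y_{n+1} = y_n + h·k2.
s=1.000000, y=-0.100000:
  k1 = f(1.000000, -0.100000) = 4.354000
  k2 = f(1.185000, 0.705490) = 3.728041
  y ← -0.100000 + 0.37·3.728041 = 1.279375
s=1.370000, y=1.279375:
  k1 = f(1.370000, 1.279375) = 3.366112
  k2 = f(1.555000, 1.902106) = 2.948499
  y ← 1.279375 + 0.37·2.948499 = 2.370320
y(1.74) ≈ 2.3703

2.3703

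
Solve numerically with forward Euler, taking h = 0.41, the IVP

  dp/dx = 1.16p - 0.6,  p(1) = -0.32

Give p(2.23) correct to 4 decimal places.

-2.1728

Euler: p_{n+1} = p_n + h·f(x_n, p_n).
x=1.000000, p=-0.320000: f=-0.971200 → p ← -0.320000 + 0.41·(-0.971200) = -0.718192
x=1.410000, p=-0.718192: f=-1.433103 → p ← -0.718192 + 0.41·(-1.433103) = -1.305764
x=1.820000, p=-1.305764: f=-2.114686 → p ← -1.305764 + 0.41·(-2.114686) = -2.172786
p(2.23) ≈ -2.1728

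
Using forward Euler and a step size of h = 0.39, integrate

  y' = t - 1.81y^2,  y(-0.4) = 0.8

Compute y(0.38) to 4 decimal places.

Euler: y_{n+1} = y_n + h·f(t_n, y_n).
t=-0.400000, y=0.800000: f=-1.558400 → y ← 0.800000 + 0.39·(-1.558400) = 0.192224
t=-0.010000, y=0.192224: f=-0.076880 → y ← 0.192224 + 0.39·(-0.076880) = 0.162241
y(0.38) ≈ 0.1622

0.1622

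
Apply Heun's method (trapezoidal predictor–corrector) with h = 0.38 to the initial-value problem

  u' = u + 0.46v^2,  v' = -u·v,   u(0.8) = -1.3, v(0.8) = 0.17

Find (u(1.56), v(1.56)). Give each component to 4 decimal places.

Heun on (u,v): k1 = f(x_n, state_n); k2 = f(x_n + h, state_n + h·k1); state_{n+1} = state_n + (h/2)·(k1 + k2).
0.800000: (-1.300000, 0.170000)
  k1 = (-1.286706, 0.221000)
  predictor → (-1.788948, 0.253980)
  k2 = (-1.759276, 0.454357)
  → (-1.878737, 0.298318)
1.180000: (-1.878737, 0.298318)
  k1 = (-1.837799, 0.560461)
  predictor → (-2.577100, 0.511293)
  k2 = (-2.456847, 1.317653)
  → (-2.694719, 0.655159)
(u(1.56), v(1.56)) ≈ (-2.6947, 0.6552)

-2.6947, 0.6552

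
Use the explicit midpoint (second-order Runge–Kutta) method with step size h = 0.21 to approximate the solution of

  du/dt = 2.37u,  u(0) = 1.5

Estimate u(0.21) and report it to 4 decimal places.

Midpoint: k1 = f(t_n, u_n); k2 = f(t_n + h/2, u_n + (h/2)·k1); u_{n+1} = u_n + h·k2.
t=0.000000, u=1.500000:
  k1 = f(0.000000, 1.500000) = 3.555000
  k2 = f(0.105000, 1.873275) = 4.439662
  u ← 1.500000 + 0.21·4.439662 = 2.432329
u(0.21) ≈ 2.4323

2.4323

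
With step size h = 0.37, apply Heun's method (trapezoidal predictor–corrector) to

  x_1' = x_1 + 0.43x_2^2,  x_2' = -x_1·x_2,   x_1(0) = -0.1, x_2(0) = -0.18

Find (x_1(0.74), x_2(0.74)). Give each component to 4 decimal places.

-0.1909, -0.1993

Heun on (x_1,x_2): k1 = f(s_n, state_n); k2 = f(s_n + h, state_n + h·k1); state_{n+1} = state_n + (h/2)·(k1 + k2).
0.000000: (-0.100000, -0.180000)
  k1 = (-0.086068, -0.018000)
  predictor → (-0.131845, -0.186660)
  k2 = (-0.116863, -0.024610)
  → (-0.137542, -0.187883)
0.370000: (-0.137542, -0.187883)
  k1 = (-0.122363, -0.025842)
  predictor → (-0.182817, -0.197444)
  k2 = (-0.166053, -0.036096)
  → (-0.190899, -0.199341)
(x_1(0.74), x_2(0.74)) ≈ (-0.1909, -0.1993)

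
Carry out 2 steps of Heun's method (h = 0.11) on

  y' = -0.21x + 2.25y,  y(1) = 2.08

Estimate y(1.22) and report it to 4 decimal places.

Heun: k1 = f(x_n, y_n); k2 = f(x_n + h, y_n + h·k1); y_{n+1} = y_n + (h/2)·(k1 + k2).
x=1.000000, y=2.080000:
  k1 = f(1.000000, 2.080000) = 4.470000
  k2 = f(1.110000, 2.571700) = 5.553225
  y ← 2.080000 + (0.11/2)·(4.470000 + 5.553225) = 2.631277
x=1.110000, y=2.631277:
  k1 = f(1.110000, 2.631277) = 5.687274
  k2 = f(1.220000, 3.256878) = 7.071774
  y ← 2.631277 + (0.11/2)·(5.687274 + 7.071774) = 3.333025
y(1.22) ≈ 3.3330

3.3330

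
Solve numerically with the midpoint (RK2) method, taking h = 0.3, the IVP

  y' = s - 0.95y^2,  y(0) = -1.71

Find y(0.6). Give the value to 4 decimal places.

Midpoint: k1 = f(s_n, y_n); k2 = f(s_n + h/2, y_n + (h/2)·k1); y_{n+1} = y_n + h·k2.
s=0.000000, y=-1.710000:
  k1 = f(0.000000, -1.710000) = -2.777895
  k2 = f(0.150000, -2.126684) = -4.146647
  y ← -1.710000 + 0.3·(-4.146647) = -2.953994
s=0.300000, y=-2.953994:
  k1 = f(0.300000, -2.953994) = -7.989776
  k2 = f(0.450000, -4.152460) = -15.930781
  y ← -2.953994 + 0.3·(-15.930781) = -7.733228
y(0.6) ≈ -7.7332

-7.7332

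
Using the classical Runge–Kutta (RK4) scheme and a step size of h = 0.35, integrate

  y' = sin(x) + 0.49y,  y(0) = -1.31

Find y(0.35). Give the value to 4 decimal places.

RK4: k1 = f(x_n, y_n); k2 = f(x_n + h/2, y_n + (h/2)·k1); k3 = f(x_n + h/2, y_n + (h/2)·k2); k4 = f(x_n + h, y_n + h·k3); y_{n+1} = y_n + (h/6)·(k1 + 2k2 + 2k3 + k4).
x=0.000000, y=-1.310000:
  k1 = f(0.000000, -1.310000) = -0.641900
  k2 = f(0.175000, -1.422332) = -0.522835
  k3 = f(0.175000, -1.401496) = -0.512625
  k4 = f(0.350000, -1.489419) = -0.386917
  y ← -1.310000 + (0.35/6)·(k1 + 2k2 + 2k3 + k4) = -1.490818
y(0.35) ≈ -1.4908

-1.4908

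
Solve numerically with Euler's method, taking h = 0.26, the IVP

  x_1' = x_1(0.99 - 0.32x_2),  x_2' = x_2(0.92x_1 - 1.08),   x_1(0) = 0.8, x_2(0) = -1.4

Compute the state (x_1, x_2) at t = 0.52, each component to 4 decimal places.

1.4986, -1.2520

Euler on (x_1,x_2): x_1_{n+1} = x_1_n + h·x_1', x_2_{n+1} = x_2_n + h·x_2'.
0.000000: (0.800000, -1.400000); f=(1.150400, 0.481600) → (1.099104, -1.274784)
0.260000: (1.099104, -1.274784); f=(1.536471, 0.087736) → (1.498587, -1.251973)
(x_1(0.52), x_2(0.52)) ≈ (1.4986, -1.2520)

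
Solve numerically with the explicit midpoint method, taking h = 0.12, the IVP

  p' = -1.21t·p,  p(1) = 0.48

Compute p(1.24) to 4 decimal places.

0.3467

Midpoint: k1 = f(t_n, p_n); k2 = f(t_n + h/2, p_n + (h/2)·k1); p_{n+1} = p_n + h·k2.
t=1.000000, p=0.480000:
  k1 = f(1.000000, 0.480000) = -0.580800
  k2 = f(1.060000, 0.445152) = -0.570952
  p ← 0.480000 + 0.12·(-0.570952) = 0.411486
t=1.120000, p=0.411486:
  k1 = f(1.120000, 0.411486) = -0.557646
  k2 = f(1.180000, 0.378027) = -0.539747
  p ← 0.411486 + 0.12·(-0.539747) = 0.346716
p(1.24) ≈ 0.3467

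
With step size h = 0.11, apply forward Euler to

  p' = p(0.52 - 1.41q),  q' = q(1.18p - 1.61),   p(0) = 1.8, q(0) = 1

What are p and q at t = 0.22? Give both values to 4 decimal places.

Euler on (p,q): p_{n+1} = p_n + h·p', q_{n+1} = q_n + h·q'.
0.000000: (1.800000, 1.000000); f=(-1.602000, 0.514000) → (1.623780, 1.056540)
0.110000: (1.623780, 1.056540); f=(-1.574614, 0.323365) → (1.450572, 1.092110)
(p(0.22), q(0.22)) ≈ (1.4506, 1.0921)

1.4506, 1.0921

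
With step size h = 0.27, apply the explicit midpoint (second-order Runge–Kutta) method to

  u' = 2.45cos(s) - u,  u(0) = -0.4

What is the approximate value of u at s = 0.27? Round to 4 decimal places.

0.2596

Midpoint: k1 = f(s_n, u_n); k2 = f(s_n + h/2, u_n + (h/2)·k1); u_{n+1} = u_n + h·k2.
s=0.000000, u=-0.400000:
  k1 = f(0.000000, -0.400000) = 2.850000
  k2 = f(0.135000, -0.015250) = 2.442958
  u ← -0.400000 + 0.27·2.442958 = 0.259599
u(0.27) ≈ 0.2596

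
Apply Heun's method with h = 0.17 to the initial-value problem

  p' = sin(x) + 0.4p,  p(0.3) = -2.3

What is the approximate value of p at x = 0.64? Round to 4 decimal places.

-2.4730

Heun: k1 = f(x_n, p_n); k2 = f(x_n + h, p_n + h·k1); p_{n+1} = p_n + (h/2)·(k1 + k2).
x=0.300000, p=-2.300000:
  k1 = f(0.300000, -2.300000) = -0.624480
  k2 = f(0.470000, -2.406162) = -0.509578
  p ← -2.300000 + (0.17/2)·(-0.624480 + (-0.509578)) = -2.396395
x=0.470000, p=-2.396395:
  k1 = f(0.470000, -2.396395) = -0.505672
  k2 = f(0.640000, -2.482359) = -0.395748
  p ← -2.396395 + (0.17/2)·(-0.505672 + (-0.395748)) = -2.473016
p(0.64) ≈ -2.4730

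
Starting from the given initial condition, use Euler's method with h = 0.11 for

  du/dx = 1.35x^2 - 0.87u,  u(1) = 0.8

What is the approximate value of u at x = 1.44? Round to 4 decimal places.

1.2570

Euler: u_{n+1} = u_n + h·f(x_n, u_n).
x=1.000000, u=0.800000: f=0.654000 → u ← 0.800000 + 0.11·0.654000 = 0.871940
x=1.110000, u=0.871940: f=0.904747 → u ← 0.871940 + 0.11·0.904747 = 0.971462
x=1.220000, u=0.971462: f=1.164168 → u ← 0.971462 + 0.11·1.164168 = 1.099521
x=1.330000, u=1.099521: f=1.431432 → u ← 1.099521 + 0.11·1.431432 = 1.256978
u(1.44) ≈ 1.2570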